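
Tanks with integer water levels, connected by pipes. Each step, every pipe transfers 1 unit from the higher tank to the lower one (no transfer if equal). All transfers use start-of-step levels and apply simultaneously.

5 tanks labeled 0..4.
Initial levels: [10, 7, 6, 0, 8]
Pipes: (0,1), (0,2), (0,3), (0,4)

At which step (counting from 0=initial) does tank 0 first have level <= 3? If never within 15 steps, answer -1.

Answer: -1

Derivation:
Step 1: flows [0->1,0->2,0->3,0->4] -> levels [6 8 7 1 9]
Step 2: flows [1->0,2->0,0->3,4->0] -> levels [8 7 6 2 8]
Step 3: flows [0->1,0->2,0->3,0=4] -> levels [5 8 7 3 8]
Step 4: flows [1->0,2->0,0->3,4->0] -> levels [7 7 6 4 7]
Step 5: flows [0=1,0->2,0->3,0=4] -> levels [5 7 7 5 7]
Step 6: flows [1->0,2->0,0=3,4->0] -> levels [8 6 6 5 6]
Step 7: flows [0->1,0->2,0->3,0->4] -> levels [4 7 7 6 7]
Step 8: flows [1->0,2->0,3->0,4->0] -> levels [8 6 6 5 6]
  -> period-2 cycle (repeats step 6); tank 0 never drops to <=3
Tank 0 never reaches <=3 within 15 steps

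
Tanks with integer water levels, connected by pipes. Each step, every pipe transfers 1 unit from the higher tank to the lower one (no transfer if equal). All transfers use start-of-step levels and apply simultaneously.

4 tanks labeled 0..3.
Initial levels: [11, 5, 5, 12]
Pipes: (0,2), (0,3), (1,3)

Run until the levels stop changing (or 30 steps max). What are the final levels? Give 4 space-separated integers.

Step 1: flows [0->2,3->0,3->1] -> levels [11 6 6 10]
Step 2: flows [0->2,0->3,3->1] -> levels [9 7 7 10]
Step 3: flows [0->2,3->0,3->1] -> levels [9 8 8 8]
Step 4: flows [0->2,0->3,1=3] -> levels [7 8 9 9]
Step 5: flows [2->0,3->0,3->1] -> levels [9 9 8 7]
Step 6: flows [0->2,0->3,1->3] -> levels [7 8 9 9]
  -> period-2 cycle: step 6 state = step 4 state; never stabilizes
  -> state at step 30: (30-4) mod 2 = 0, same as step 4 -> [7 8 9 9]

Answer: 7 8 9 9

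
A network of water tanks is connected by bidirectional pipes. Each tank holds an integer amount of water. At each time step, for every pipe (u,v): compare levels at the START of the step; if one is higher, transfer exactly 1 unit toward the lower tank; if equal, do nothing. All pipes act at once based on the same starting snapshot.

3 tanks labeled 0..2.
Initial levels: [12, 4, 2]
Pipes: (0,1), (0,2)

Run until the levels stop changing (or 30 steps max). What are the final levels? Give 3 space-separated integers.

Step 1: flows [0->1,0->2] -> levels [10 5 3]
Step 2: flows [0->1,0->2] -> levels [8 6 4]
Step 3: flows [0->1,0->2] -> levels [6 7 5]
Step 4: flows [1->0,0->2] -> levels [6 6 6]
Step 5: flows [0=1,0=2] -> levels [6 6 6]
  -> stable (no change)

Answer: 6 6 6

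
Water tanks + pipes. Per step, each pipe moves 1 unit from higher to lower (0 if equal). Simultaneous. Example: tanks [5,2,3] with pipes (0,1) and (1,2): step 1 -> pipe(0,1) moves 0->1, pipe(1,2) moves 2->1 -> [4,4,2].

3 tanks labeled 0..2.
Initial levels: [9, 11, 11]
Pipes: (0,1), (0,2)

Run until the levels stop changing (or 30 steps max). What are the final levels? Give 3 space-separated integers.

Step 1: flows [1->0,2->0] -> levels [11 10 10]
Step 2: flows [0->1,0->2] -> levels [9 11 11]
  -> period-2 cycle: step 2 state = step 0 state; never stabilizes
  -> state at step 30: (30-0) mod 2 = 0, same as step 0 -> [9 11 11]

Answer: 9 11 11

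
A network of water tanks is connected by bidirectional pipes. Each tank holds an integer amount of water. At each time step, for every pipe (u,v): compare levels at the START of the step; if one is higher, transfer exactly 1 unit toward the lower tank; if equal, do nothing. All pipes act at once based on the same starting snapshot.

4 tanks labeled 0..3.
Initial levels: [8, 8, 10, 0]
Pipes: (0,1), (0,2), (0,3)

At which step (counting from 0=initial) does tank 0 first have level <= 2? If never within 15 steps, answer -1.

Answer: -1

Derivation:
Step 1: flows [0=1,2->0,0->3] -> levels [8 8 9 1]
Step 2: flows [0=1,2->0,0->3] -> levels [8 8 8 2]
Step 3: flows [0=1,0=2,0->3] -> levels [7 8 8 3]
Step 4: flows [1->0,2->0,0->3] -> levels [8 7 7 4]
Step 5: flows [0->1,0->2,0->3] -> levels [5 8 8 5]
Step 6: flows [1->0,2->0,0=3] -> levels [7 7 7 5]
Step 7: flows [0=1,0=2,0->3] -> levels [6 7 7 6]
Step 8: flows [1->0,2->0,0=3] -> levels [8 6 6 6]
Step 9: flows [0->1,0->2,0->3] -> levels [5 7 7 7]
Step 10: flows [1->0,2->0,3->0] -> levels [8 6 6 6]
  -> period-2 cycle (repeats step 8); tank 0 never drops to <=2
Tank 0 never reaches <=2 within 15 steps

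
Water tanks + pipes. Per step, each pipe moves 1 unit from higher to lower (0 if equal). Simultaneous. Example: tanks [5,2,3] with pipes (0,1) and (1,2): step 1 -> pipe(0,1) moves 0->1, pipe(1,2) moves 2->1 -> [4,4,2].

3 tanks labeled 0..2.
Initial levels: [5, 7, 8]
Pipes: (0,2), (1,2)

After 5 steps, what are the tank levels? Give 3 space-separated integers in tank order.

Answer: 7 7 6

Derivation:
Step 1: flows [2->0,2->1] -> levels [6 8 6]
Step 2: flows [0=2,1->2] -> levels [6 7 7]
Step 3: flows [2->0,1=2] -> levels [7 7 6]
Step 4: flows [0->2,1->2] -> levels [6 6 8]
Step 5: flows [2->0,2->1] -> levels [7 7 6]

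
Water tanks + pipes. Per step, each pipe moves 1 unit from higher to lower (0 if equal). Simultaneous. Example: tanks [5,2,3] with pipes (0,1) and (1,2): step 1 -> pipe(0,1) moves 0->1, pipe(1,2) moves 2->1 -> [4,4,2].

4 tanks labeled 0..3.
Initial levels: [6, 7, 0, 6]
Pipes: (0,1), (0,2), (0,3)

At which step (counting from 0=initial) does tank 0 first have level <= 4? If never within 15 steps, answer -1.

Step 1: flows [1->0,0->2,0=3] -> levels [6 6 1 6]
Step 2: flows [0=1,0->2,0=3] -> levels [5 6 2 6]
Step 3: flows [1->0,0->2,3->0] -> levels [6 5 3 5]
Step 4: flows [0->1,0->2,0->3] -> levels [3 6 4 6]
Tank 0 first reaches <=4 at step 4

Answer: 4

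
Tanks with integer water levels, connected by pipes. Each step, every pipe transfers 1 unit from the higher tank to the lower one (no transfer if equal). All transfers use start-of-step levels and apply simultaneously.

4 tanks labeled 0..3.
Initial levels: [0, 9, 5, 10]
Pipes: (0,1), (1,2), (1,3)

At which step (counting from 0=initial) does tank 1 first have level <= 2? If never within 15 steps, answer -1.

Answer: -1

Derivation:
Step 1: flows [1->0,1->2,3->1] -> levels [1 8 6 9]
Step 2: flows [1->0,1->2,3->1] -> levels [2 7 7 8]
Step 3: flows [1->0,1=2,3->1] -> levels [3 7 7 7]
Step 4: flows [1->0,1=2,1=3] -> levels [4 6 7 7]
Step 5: flows [1->0,2->1,3->1] -> levels [5 7 6 6]
Step 6: flows [1->0,1->2,1->3] -> levels [6 4 7 7]
Step 7: flows [0->1,2->1,3->1] -> levels [5 7 6 6]
  -> period-2 cycle (repeats step 5); tank 1 never drops to <=2
Tank 1 never reaches <=2 within 15 steps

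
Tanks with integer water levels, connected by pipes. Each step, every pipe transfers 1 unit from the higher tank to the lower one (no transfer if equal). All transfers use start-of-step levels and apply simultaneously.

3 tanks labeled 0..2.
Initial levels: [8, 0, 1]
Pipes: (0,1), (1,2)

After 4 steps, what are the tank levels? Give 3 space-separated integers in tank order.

Step 1: flows [0->1,2->1] -> levels [7 2 0]
Step 2: flows [0->1,1->2] -> levels [6 2 1]
Step 3: flows [0->1,1->2] -> levels [5 2 2]
Step 4: flows [0->1,1=2] -> levels [4 3 2]

Answer: 4 3 2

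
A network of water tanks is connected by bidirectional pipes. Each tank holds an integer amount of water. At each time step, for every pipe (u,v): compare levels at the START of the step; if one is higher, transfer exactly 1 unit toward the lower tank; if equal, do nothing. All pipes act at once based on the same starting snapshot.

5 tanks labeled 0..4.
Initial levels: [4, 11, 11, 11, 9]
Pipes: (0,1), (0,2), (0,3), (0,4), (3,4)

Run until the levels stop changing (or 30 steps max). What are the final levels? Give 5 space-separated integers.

Answer: 12 9 9 8 8

Derivation:
Step 1: flows [1->0,2->0,3->0,4->0,3->4] -> levels [8 10 10 9 9]
Step 2: flows [1->0,2->0,3->0,4->0,3=4] -> levels [12 9 9 8 8]
Step 3: flows [0->1,0->2,0->3,0->4,3=4] -> levels [8 10 10 9 9]
  -> period-2 cycle: step 3 state = step 1 state; never stabilizes
  -> state at step 30: (30-1) mod 2 = 1, same as step 2 -> [12 9 9 8 8]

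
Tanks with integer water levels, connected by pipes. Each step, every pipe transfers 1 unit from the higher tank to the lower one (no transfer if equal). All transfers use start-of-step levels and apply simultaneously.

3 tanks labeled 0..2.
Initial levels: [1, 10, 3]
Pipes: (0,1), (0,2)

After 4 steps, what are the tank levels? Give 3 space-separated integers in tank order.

Step 1: flows [1->0,2->0] -> levels [3 9 2]
Step 2: flows [1->0,0->2] -> levels [3 8 3]
Step 3: flows [1->0,0=2] -> levels [4 7 3]
Step 4: flows [1->0,0->2] -> levels [4 6 4]

Answer: 4 6 4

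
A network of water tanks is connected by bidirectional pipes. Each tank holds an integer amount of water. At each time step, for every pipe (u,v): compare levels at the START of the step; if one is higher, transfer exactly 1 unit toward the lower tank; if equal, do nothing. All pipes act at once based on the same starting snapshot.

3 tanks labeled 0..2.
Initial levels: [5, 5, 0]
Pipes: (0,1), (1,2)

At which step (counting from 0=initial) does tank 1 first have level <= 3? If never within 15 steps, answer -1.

Step 1: flows [0=1,1->2] -> levels [5 4 1]
Step 2: flows [0->1,1->2] -> levels [4 4 2]
Step 3: flows [0=1,1->2] -> levels [4 3 3]
Tank 1 first reaches <=3 at step 3

Answer: 3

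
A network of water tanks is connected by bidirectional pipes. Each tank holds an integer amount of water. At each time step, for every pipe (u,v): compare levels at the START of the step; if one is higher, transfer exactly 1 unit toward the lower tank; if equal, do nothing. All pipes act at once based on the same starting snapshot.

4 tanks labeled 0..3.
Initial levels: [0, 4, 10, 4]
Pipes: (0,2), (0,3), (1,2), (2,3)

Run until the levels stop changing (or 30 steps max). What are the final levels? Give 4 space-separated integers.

Answer: 5 5 3 5

Derivation:
Step 1: flows [2->0,3->0,2->1,2->3] -> levels [2 5 7 4]
Step 2: flows [2->0,3->0,2->1,2->3] -> levels [4 6 4 4]
Step 3: flows [0=2,0=3,1->2,2=3] -> levels [4 5 5 4]
Step 4: flows [2->0,0=3,1=2,2->3] -> levels [5 5 3 5]
Step 5: flows [0->2,0=3,1->2,3->2] -> levels [4 4 6 4]
Step 6: flows [2->0,0=3,2->1,2->3] -> levels [5 5 3 5]
  -> period-2 cycle: step 6 state = step 4 state; never stabilizes
  -> state at step 30: (30-4) mod 2 = 0, same as step 4 -> [5 5 3 5]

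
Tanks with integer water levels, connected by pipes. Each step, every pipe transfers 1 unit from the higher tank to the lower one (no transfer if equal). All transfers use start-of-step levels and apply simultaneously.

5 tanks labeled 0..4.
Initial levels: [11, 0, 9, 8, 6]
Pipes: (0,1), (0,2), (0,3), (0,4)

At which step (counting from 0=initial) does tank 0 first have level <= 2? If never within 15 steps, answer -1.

Step 1: flows [0->1,0->2,0->3,0->4] -> levels [7 1 10 9 7]
Step 2: flows [0->1,2->0,3->0,0=4] -> levels [8 2 9 8 7]
Step 3: flows [0->1,2->0,0=3,0->4] -> levels [7 3 8 8 8]
Step 4: flows [0->1,2->0,3->0,4->0] -> levels [9 4 7 7 7]
Step 5: flows [0->1,0->2,0->3,0->4] -> levels [5 5 8 8 8]
Step 6: flows [0=1,2->0,3->0,4->0] -> levels [8 5 7 7 7]
Step 7: flows [0->1,0->2,0->3,0->4] -> levels [4 6 8 8 8]
Step 8: flows [1->0,2->0,3->0,4->0] -> levels [8 5 7 7 7]
  -> period-2 cycle (repeats step 6); tank 0 never drops to <=2
Tank 0 never reaches <=2 within 15 steps

Answer: -1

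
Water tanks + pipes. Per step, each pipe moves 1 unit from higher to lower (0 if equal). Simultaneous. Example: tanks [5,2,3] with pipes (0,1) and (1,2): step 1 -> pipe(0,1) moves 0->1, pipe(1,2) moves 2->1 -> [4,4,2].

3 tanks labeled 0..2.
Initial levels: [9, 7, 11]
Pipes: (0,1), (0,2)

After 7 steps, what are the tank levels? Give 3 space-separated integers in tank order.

Answer: 9 9 9

Derivation:
Step 1: flows [0->1,2->0] -> levels [9 8 10]
Step 2: flows [0->1,2->0] -> levels [9 9 9]
Step 3: flows [0=1,0=2] -> levels [9 9 9]
  -> stable; steps 4..7 unchanged -> [9 9 9]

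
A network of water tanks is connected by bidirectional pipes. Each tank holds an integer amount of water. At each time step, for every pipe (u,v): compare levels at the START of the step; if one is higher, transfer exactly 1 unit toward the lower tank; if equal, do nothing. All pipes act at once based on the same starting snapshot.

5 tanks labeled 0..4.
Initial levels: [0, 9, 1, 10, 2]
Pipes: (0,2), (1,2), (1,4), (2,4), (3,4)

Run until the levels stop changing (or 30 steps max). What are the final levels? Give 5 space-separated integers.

Step 1: flows [2->0,1->2,1->4,4->2,3->4] -> levels [1 7 2 9 3]
Step 2: flows [2->0,1->2,1->4,4->2,3->4] -> levels [2 5 3 8 4]
Step 3: flows [2->0,1->2,1->4,4->2,3->4] -> levels [3 3 4 7 5]
Step 4: flows [2->0,2->1,4->1,4->2,3->4] -> levels [4 5 3 6 4]
Step 5: flows [0->2,1->2,1->4,4->2,3->4] -> levels [3 3 6 5 5]
Step 6: flows [2->0,2->1,4->1,2->4,3=4] -> levels [4 5 3 5 5]
Step 7: flows [0->2,1->2,1=4,4->2,3=4] -> levels [3 4 6 5 4]
Step 8: flows [2->0,2->1,1=4,2->4,3->4] -> levels [4 5 3 4 6]
Step 9: flows [0->2,1->2,4->1,4->2,4->3] -> levels [3 5 6 5 3]
Step 10: flows [2->0,2->1,1->4,2->4,3->4] -> levels [4 5 3 4 6]
  -> period-2 cycle: step 10 state = step 8 state; never stabilizes
  -> state at step 30: (30-8) mod 2 = 0, same as step 8 -> [4 5 3 4 6]

Answer: 4 5 3 4 6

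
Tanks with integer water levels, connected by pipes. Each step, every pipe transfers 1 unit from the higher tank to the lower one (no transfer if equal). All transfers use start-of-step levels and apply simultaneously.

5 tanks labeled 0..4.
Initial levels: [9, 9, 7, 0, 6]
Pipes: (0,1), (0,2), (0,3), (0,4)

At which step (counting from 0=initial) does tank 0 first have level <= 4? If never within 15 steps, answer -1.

Step 1: flows [0=1,0->2,0->3,0->4] -> levels [6 9 8 1 7]
Step 2: flows [1->0,2->0,0->3,4->0] -> levels [8 8 7 2 6]
Step 3: flows [0=1,0->2,0->3,0->4] -> levels [5 8 8 3 7]
Step 4: flows [1->0,2->0,0->3,4->0] -> levels [7 7 7 4 6]
Step 5: flows [0=1,0=2,0->3,0->4] -> levels [5 7 7 5 7]
Step 6: flows [1->0,2->0,0=3,4->0] -> levels [8 6 6 5 6]
Step 7: flows [0->1,0->2,0->3,0->4] -> levels [4 7 7 6 7]
Tank 0 first reaches <=4 at step 7

Answer: 7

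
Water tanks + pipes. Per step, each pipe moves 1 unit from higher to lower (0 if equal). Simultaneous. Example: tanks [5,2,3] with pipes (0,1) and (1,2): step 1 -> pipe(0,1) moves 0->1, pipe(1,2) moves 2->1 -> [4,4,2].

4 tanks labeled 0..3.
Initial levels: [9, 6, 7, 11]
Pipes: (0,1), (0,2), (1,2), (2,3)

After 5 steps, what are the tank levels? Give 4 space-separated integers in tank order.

Answer: 7 8 10 8

Derivation:
Step 1: flows [0->1,0->2,2->1,3->2] -> levels [7 8 8 10]
Step 2: flows [1->0,2->0,1=2,3->2] -> levels [9 7 8 9]
Step 3: flows [0->1,0->2,2->1,3->2] -> levels [7 9 9 8]
Step 4: flows [1->0,2->0,1=2,2->3] -> levels [9 8 7 9]
Step 5: flows [0->1,0->2,1->2,3->2] -> levels [7 8 10 8]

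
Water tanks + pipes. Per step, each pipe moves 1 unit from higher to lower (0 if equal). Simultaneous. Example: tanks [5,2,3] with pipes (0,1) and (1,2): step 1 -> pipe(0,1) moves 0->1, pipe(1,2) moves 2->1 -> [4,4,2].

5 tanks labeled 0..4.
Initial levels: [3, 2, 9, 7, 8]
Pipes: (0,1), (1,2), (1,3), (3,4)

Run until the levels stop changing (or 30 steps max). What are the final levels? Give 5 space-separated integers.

Step 1: flows [0->1,2->1,3->1,4->3] -> levels [2 5 8 7 7]
Step 2: flows [1->0,2->1,3->1,3=4] -> levels [3 6 7 6 7]
Step 3: flows [1->0,2->1,1=3,4->3] -> levels [4 6 6 7 6]
Step 4: flows [1->0,1=2,3->1,3->4] -> levels [5 6 6 5 7]
Step 5: flows [1->0,1=2,1->3,4->3] -> levels [6 4 6 7 6]
Step 6: flows [0->1,2->1,3->1,3->4] -> levels [5 7 5 5 7]
Step 7: flows [1->0,1->2,1->3,4->3] -> levels [6 4 6 7 6]
  -> period-2 cycle: step 7 state = step 5 state; never stabilizes
  -> state at step 30: (30-5) mod 2 = 1, same as step 6 -> [5 7 5 5 7]

Answer: 5 7 5 5 7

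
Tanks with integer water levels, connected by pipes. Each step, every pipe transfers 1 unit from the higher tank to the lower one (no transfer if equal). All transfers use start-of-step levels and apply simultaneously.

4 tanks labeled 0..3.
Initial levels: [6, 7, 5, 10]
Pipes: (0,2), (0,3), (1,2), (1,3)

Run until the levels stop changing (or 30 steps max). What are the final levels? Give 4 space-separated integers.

Answer: 8 8 6 6

Derivation:
Step 1: flows [0->2,3->0,1->2,3->1] -> levels [6 7 7 8]
Step 2: flows [2->0,3->0,1=2,3->1] -> levels [8 8 6 6]
Step 3: flows [0->2,0->3,1->2,1->3] -> levels [6 6 8 8]
Step 4: flows [2->0,3->0,2->1,3->1] -> levels [8 8 6 6]
  -> period-2 cycle: step 4 state = step 2 state; never stabilizes
  -> state at step 30: (30-2) mod 2 = 0, same as step 2 -> [8 8 6 6]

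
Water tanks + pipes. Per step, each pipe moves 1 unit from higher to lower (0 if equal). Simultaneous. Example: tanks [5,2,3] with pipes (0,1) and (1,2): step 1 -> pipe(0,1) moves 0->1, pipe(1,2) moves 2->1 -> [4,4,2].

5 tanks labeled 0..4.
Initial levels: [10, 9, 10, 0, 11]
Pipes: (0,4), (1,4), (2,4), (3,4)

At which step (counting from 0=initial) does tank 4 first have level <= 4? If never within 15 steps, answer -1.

Step 1: flows [4->0,4->1,4->2,4->3] -> levels [11 10 11 1 7]
Step 2: flows [0->4,1->4,2->4,4->3] -> levels [10 9 10 2 9]
Step 3: flows [0->4,1=4,2->4,4->3] -> levels [9 9 9 3 10]
Step 4: flows [4->0,4->1,4->2,4->3] -> levels [10 10 10 4 6]
Step 5: flows [0->4,1->4,2->4,4->3] -> levels [9 9 9 5 8]
Step 6: flows [0->4,1->4,2->4,4->3] -> levels [8 8 8 6 10]
Step 7: flows [4->0,4->1,4->2,4->3] -> levels [9 9 9 7 6]
Step 8: flows [0->4,1->4,2->4,3->4] -> levels [8 8 8 6 10]
  -> period-2 cycle (repeats step 6); tank 4 never drops to <=4
Tank 4 never reaches <=4 within 15 steps

Answer: -1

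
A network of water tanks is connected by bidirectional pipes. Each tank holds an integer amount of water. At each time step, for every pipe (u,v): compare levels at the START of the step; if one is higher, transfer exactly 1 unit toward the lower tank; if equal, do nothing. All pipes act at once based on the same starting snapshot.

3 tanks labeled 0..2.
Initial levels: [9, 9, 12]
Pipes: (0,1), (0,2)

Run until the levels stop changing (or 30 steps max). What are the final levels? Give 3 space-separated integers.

Answer: 10 10 10

Derivation:
Step 1: flows [0=1,2->0] -> levels [10 9 11]
Step 2: flows [0->1,2->0] -> levels [10 10 10]
Step 3: flows [0=1,0=2] -> levels [10 10 10]
  -> stable (no change)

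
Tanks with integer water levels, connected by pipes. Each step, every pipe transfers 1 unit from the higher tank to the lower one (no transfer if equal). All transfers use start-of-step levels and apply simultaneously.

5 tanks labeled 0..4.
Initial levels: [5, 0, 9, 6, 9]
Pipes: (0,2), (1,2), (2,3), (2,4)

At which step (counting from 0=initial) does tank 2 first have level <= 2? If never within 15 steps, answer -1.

Answer: -1

Derivation:
Step 1: flows [2->0,2->1,2->3,2=4] -> levels [6 1 6 7 9]
Step 2: flows [0=2,2->1,3->2,4->2] -> levels [6 2 7 6 8]
Step 3: flows [2->0,2->1,2->3,4->2] -> levels [7 3 5 7 7]
Step 4: flows [0->2,2->1,3->2,4->2] -> levels [6 4 7 6 6]
Step 5: flows [2->0,2->1,2->3,2->4] -> levels [7 5 3 7 7]
Step 6: flows [0->2,1->2,3->2,4->2] -> levels [6 4 7 6 6]
  -> period-2 cycle (repeats step 4); tank 2 never drops to <=2
Tank 2 never reaches <=2 within 15 steps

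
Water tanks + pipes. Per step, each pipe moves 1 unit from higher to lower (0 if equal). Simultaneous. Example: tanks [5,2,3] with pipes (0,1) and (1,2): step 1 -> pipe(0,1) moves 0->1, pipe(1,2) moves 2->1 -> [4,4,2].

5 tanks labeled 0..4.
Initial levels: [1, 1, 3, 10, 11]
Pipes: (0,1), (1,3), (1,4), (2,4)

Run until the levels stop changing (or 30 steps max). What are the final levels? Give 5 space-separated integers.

Answer: 6 3 5 6 6

Derivation:
Step 1: flows [0=1,3->1,4->1,4->2] -> levels [1 3 4 9 9]
Step 2: flows [1->0,3->1,4->1,4->2] -> levels [2 4 5 8 7]
Step 3: flows [1->0,3->1,4->1,4->2] -> levels [3 5 6 7 5]
Step 4: flows [1->0,3->1,1=4,2->4] -> levels [4 5 5 6 6]
Step 5: flows [1->0,3->1,4->1,4->2] -> levels [5 6 6 5 4]
Step 6: flows [1->0,1->3,1->4,2->4] -> levels [6 3 5 6 6]
Step 7: flows [0->1,3->1,4->1,4->2] -> levels [5 6 6 5 4]
  -> period-2 cycle: step 7 state = step 5 state; never stabilizes
  -> state at step 30: (30-5) mod 2 = 1, same as step 6 -> [6 3 5 6 6]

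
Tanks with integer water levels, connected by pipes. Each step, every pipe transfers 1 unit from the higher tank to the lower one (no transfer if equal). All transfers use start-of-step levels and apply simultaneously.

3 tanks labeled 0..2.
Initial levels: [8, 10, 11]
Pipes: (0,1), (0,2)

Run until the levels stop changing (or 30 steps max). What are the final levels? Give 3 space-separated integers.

Step 1: flows [1->0,2->0] -> levels [10 9 10]
Step 2: flows [0->1,0=2] -> levels [9 10 10]
Step 3: flows [1->0,2->0] -> levels [11 9 9]
Step 4: flows [0->1,0->2] -> levels [9 10 10]
  -> period-2 cycle: step 4 state = step 2 state; never stabilizes
  -> state at step 30: (30-2) mod 2 = 0, same as step 2 -> [9 10 10]

Answer: 9 10 10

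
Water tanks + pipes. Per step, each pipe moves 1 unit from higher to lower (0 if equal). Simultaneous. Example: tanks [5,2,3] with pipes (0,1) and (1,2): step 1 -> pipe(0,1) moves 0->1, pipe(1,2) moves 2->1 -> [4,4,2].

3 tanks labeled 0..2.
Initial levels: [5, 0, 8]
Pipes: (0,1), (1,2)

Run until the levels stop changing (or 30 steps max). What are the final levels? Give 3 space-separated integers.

Answer: 4 5 4

Derivation:
Step 1: flows [0->1,2->1] -> levels [4 2 7]
Step 2: flows [0->1,2->1] -> levels [3 4 6]
Step 3: flows [1->0,2->1] -> levels [4 4 5]
Step 4: flows [0=1,2->1] -> levels [4 5 4]
Step 5: flows [1->0,1->2] -> levels [5 3 5]
Step 6: flows [0->1,2->1] -> levels [4 5 4]
  -> period-2 cycle: step 6 state = step 4 state; never stabilizes
  -> state at step 30: (30-4) mod 2 = 0, same as step 4 -> [4 5 4]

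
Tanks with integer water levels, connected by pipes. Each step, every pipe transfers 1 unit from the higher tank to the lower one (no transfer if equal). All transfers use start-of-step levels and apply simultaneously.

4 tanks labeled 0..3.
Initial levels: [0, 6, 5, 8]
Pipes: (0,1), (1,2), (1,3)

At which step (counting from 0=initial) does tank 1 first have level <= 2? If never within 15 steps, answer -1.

Answer: -1

Derivation:
Step 1: flows [1->0,1->2,3->1] -> levels [1 5 6 7]
Step 2: flows [1->0,2->1,3->1] -> levels [2 6 5 6]
Step 3: flows [1->0,1->2,1=3] -> levels [3 4 6 6]
Step 4: flows [1->0,2->1,3->1] -> levels [4 5 5 5]
Step 5: flows [1->0,1=2,1=3] -> levels [5 4 5 5]
Step 6: flows [0->1,2->1,3->1] -> levels [4 7 4 4]
Step 7: flows [1->0,1->2,1->3] -> levels [5 4 5 5]
  -> period-2 cycle (repeats step 5); tank 1 never drops to <=2
Tank 1 never reaches <=2 within 15 steps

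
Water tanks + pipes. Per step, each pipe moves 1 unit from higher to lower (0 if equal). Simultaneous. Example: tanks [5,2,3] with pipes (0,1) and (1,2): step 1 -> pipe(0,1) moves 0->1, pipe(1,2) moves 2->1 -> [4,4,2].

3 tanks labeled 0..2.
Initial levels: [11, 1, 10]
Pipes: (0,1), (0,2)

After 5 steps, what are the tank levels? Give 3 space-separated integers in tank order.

Step 1: flows [0->1,0->2] -> levels [9 2 11]
Step 2: flows [0->1,2->0] -> levels [9 3 10]
Step 3: flows [0->1,2->0] -> levels [9 4 9]
Step 4: flows [0->1,0=2] -> levels [8 5 9]
Step 5: flows [0->1,2->0] -> levels [8 6 8]

Answer: 8 6 8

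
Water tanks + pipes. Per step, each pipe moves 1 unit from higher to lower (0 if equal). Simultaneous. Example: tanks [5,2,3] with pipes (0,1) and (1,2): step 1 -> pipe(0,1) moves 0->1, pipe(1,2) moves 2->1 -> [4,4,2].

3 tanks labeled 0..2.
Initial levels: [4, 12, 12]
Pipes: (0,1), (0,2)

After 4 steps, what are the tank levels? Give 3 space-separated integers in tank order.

Answer: 8 10 10

Derivation:
Step 1: flows [1->0,2->0] -> levels [6 11 11]
Step 2: flows [1->0,2->0] -> levels [8 10 10]
Step 3: flows [1->0,2->0] -> levels [10 9 9]
Step 4: flows [0->1,0->2] -> levels [8 10 10]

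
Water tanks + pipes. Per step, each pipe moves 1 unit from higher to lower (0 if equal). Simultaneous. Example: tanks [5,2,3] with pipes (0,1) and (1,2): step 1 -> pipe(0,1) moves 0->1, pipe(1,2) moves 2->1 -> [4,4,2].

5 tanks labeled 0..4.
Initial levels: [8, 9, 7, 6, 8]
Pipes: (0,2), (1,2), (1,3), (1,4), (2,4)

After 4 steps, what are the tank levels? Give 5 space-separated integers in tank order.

Step 1: flows [0->2,1->2,1->3,1->4,4->2] -> levels [7 6 10 7 8]
Step 2: flows [2->0,2->1,3->1,4->1,2->4] -> levels [8 9 7 6 8]
  -> period-2 cycle: step 2 state = step 0 state
  -> state at step 4: (4-0) mod 2 = 0, same as step 0 -> [8 9 7 6 8]

Answer: 8 9 7 6 8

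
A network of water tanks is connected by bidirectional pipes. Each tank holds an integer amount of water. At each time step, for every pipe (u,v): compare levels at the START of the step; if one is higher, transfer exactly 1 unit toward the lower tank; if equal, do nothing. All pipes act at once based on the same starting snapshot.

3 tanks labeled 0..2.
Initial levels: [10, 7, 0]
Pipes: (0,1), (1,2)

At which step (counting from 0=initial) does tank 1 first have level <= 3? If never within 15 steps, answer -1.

Answer: -1

Derivation:
Step 1: flows [0->1,1->2] -> levels [9 7 1]
Step 2: flows [0->1,1->2] -> levels [8 7 2]
Step 3: flows [0->1,1->2] -> levels [7 7 3]
Step 4: flows [0=1,1->2] -> levels [7 6 4]
Step 5: flows [0->1,1->2] -> levels [6 6 5]
Step 6: flows [0=1,1->2] -> levels [6 5 6]
Step 7: flows [0->1,2->1] -> levels [5 7 5]
Step 8: flows [1->0,1->2] -> levels [6 5 6]
  -> period-2 cycle (repeats step 6); tank 1 never drops to <=3
Tank 1 never reaches <=3 within 15 steps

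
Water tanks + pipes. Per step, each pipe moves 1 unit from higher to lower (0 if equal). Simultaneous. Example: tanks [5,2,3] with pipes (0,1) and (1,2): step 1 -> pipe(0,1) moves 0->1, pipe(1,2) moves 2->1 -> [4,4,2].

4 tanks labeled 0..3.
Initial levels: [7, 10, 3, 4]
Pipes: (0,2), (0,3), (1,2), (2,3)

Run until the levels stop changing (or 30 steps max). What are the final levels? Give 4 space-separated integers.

Step 1: flows [0->2,0->3,1->2,3->2] -> levels [5 9 6 4]
Step 2: flows [2->0,0->3,1->2,2->3] -> levels [5 8 5 6]
Step 3: flows [0=2,3->0,1->2,3->2] -> levels [6 7 7 4]
Step 4: flows [2->0,0->3,1=2,2->3] -> levels [6 7 5 6]
Step 5: flows [0->2,0=3,1->2,3->2] -> levels [5 6 8 5]
Step 6: flows [2->0,0=3,2->1,2->3] -> levels [6 7 5 6]
  -> period-2 cycle: step 6 state = step 4 state; never stabilizes
  -> state at step 30: (30-4) mod 2 = 0, same as step 4 -> [6 7 5 6]

Answer: 6 7 5 6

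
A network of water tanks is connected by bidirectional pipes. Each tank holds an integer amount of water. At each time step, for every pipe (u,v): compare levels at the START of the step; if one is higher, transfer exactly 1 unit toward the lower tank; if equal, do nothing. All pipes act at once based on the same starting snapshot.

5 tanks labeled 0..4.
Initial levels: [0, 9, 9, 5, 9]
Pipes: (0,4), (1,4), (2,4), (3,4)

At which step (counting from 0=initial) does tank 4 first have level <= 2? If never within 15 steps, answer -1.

Answer: -1

Derivation:
Step 1: flows [4->0,1=4,2=4,4->3] -> levels [1 9 9 6 7]
Step 2: flows [4->0,1->4,2->4,4->3] -> levels [2 8 8 7 7]
Step 3: flows [4->0,1->4,2->4,3=4] -> levels [3 7 7 7 8]
Step 4: flows [4->0,4->1,4->2,4->3] -> levels [4 8 8 8 4]
Step 5: flows [0=4,1->4,2->4,3->4] -> levels [4 7 7 7 7]
Step 6: flows [4->0,1=4,2=4,3=4] -> levels [5 7 7 7 6]
Step 7: flows [4->0,1->4,2->4,3->4] -> levels [6 6 6 6 8]
Step 8: flows [4->0,4->1,4->2,4->3] -> levels [7 7 7 7 4]
Step 9: flows [0->4,1->4,2->4,3->4] -> levels [6 6 6 6 8]
  -> period-2 cycle (repeats step 7); tank 4 never drops to <=2
Tank 4 never reaches <=2 within 15 steps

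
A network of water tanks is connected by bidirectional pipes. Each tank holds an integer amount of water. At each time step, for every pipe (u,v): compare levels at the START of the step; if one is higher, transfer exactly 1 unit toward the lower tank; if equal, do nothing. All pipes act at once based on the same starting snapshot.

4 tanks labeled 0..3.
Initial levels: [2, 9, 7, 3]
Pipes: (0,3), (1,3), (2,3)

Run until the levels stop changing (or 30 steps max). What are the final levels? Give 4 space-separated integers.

Step 1: flows [3->0,1->3,2->3] -> levels [3 8 6 4]
Step 2: flows [3->0,1->3,2->3] -> levels [4 7 5 5]
Step 3: flows [3->0,1->3,2=3] -> levels [5 6 5 5]
Step 4: flows [0=3,1->3,2=3] -> levels [5 5 5 6]
Step 5: flows [3->0,3->1,3->2] -> levels [6 6 6 3]
Step 6: flows [0->3,1->3,2->3] -> levels [5 5 5 6]
  -> period-2 cycle: step 6 state = step 4 state; never stabilizes
  -> state at step 30: (30-4) mod 2 = 0, same as step 4 -> [5 5 5 6]

Answer: 5 5 5 6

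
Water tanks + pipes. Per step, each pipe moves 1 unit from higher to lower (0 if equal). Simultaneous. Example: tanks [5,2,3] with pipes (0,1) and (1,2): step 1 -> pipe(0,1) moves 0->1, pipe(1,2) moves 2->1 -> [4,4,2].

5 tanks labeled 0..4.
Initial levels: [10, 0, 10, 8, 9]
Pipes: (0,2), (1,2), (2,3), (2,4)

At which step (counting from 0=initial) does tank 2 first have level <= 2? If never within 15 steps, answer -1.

Answer: -1

Derivation:
Step 1: flows [0=2,2->1,2->3,2->4] -> levels [10 1 7 9 10]
Step 2: flows [0->2,2->1,3->2,4->2] -> levels [9 2 9 8 9]
Step 3: flows [0=2,2->1,2->3,2=4] -> levels [9 3 7 9 9]
Step 4: flows [0->2,2->1,3->2,4->2] -> levels [8 4 9 8 8]
Step 5: flows [2->0,2->1,2->3,2->4] -> levels [9 5 5 9 9]
Step 6: flows [0->2,1=2,3->2,4->2] -> levels [8 5 8 8 8]
Step 7: flows [0=2,2->1,2=3,2=4] -> levels [8 6 7 8 8]
Step 8: flows [0->2,2->1,3->2,4->2] -> levels [7 7 9 7 7]
Step 9: flows [2->0,2->1,2->3,2->4] -> levels [8 8 5 8 8]
Step 10: flows [0->2,1->2,3->2,4->2] -> levels [7 7 9 7 7]
  -> period-2 cycle (repeats step 8); tank 2 never drops to <=2
Tank 2 never reaches <=2 within 15 steps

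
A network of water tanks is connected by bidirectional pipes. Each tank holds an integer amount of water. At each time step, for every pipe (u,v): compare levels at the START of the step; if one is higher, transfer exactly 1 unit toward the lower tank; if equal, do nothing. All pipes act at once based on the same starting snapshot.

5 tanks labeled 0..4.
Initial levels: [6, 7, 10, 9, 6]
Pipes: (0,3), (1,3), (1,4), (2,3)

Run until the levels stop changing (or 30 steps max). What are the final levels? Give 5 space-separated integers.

Answer: 8 8 8 7 7

Derivation:
Step 1: flows [3->0,3->1,1->4,2->3] -> levels [7 7 9 8 7]
Step 2: flows [3->0,3->1,1=4,2->3] -> levels [8 8 8 7 7]
Step 3: flows [0->3,1->3,1->4,2->3] -> levels [7 6 7 10 8]
Step 4: flows [3->0,3->1,4->1,3->2] -> levels [8 8 8 7 7]
  -> period-2 cycle: step 4 state = step 2 state; never stabilizes
  -> state at step 30: (30-2) mod 2 = 0, same as step 2 -> [8 8 8 7 7]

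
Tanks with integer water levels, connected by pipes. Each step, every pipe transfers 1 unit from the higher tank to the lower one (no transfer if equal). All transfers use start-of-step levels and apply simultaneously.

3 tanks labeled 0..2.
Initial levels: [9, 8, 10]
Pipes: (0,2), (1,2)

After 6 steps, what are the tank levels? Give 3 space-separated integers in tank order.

Answer: 9 8 10

Derivation:
Step 1: flows [2->0,2->1] -> levels [10 9 8]
Step 2: flows [0->2,1->2] -> levels [9 8 10]
  -> period-2 cycle: step 2 state = step 0 state
  -> state at step 6: (6-0) mod 2 = 0, same as step 0 -> [9 8 10]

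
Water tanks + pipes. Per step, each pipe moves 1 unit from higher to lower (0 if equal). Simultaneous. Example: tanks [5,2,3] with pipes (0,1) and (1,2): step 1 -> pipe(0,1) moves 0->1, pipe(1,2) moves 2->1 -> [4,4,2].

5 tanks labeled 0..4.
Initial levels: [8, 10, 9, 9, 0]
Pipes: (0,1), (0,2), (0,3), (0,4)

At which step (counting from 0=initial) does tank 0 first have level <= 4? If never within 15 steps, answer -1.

Step 1: flows [1->0,2->0,3->0,0->4] -> levels [10 9 8 8 1]
Step 2: flows [0->1,0->2,0->3,0->4] -> levels [6 10 9 9 2]
Step 3: flows [1->0,2->0,3->0,0->4] -> levels [8 9 8 8 3]
Step 4: flows [1->0,0=2,0=3,0->4] -> levels [8 8 8 8 4]
Step 5: flows [0=1,0=2,0=3,0->4] -> levels [7 8 8 8 5]
Step 6: flows [1->0,2->0,3->0,0->4] -> levels [9 7 7 7 6]
Step 7: flows [0->1,0->2,0->3,0->4] -> levels [5 8 8 8 7]
Step 8: flows [1->0,2->0,3->0,4->0] -> levels [9 7 7 7 6]
  -> period-2 cycle (repeats step 6); tank 0 never drops to <=4
Tank 0 never reaches <=4 within 15 steps

Answer: -1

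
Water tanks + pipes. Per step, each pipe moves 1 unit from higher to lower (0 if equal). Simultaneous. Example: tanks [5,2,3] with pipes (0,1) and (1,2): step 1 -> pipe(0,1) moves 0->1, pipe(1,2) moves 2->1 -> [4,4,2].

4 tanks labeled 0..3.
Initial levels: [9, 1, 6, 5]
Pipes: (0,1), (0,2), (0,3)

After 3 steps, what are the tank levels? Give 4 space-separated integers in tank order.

Step 1: flows [0->1,0->2,0->3] -> levels [6 2 7 6]
Step 2: flows [0->1,2->0,0=3] -> levels [6 3 6 6]
Step 3: flows [0->1,0=2,0=3] -> levels [5 4 6 6]

Answer: 5 4 6 6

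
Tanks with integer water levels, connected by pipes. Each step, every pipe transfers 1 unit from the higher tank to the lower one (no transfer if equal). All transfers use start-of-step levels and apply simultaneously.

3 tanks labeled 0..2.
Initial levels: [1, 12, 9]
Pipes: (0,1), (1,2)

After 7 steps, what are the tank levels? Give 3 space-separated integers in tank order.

Answer: 7 8 7

Derivation:
Step 1: flows [1->0,1->2] -> levels [2 10 10]
Step 2: flows [1->0,1=2] -> levels [3 9 10]
Step 3: flows [1->0,2->1] -> levels [4 9 9]
Step 4: flows [1->0,1=2] -> levels [5 8 9]
Step 5: flows [1->0,2->1] -> levels [6 8 8]
Step 6: flows [1->0,1=2] -> levels [7 7 8]
Step 7: flows [0=1,2->1] -> levels [7 8 7]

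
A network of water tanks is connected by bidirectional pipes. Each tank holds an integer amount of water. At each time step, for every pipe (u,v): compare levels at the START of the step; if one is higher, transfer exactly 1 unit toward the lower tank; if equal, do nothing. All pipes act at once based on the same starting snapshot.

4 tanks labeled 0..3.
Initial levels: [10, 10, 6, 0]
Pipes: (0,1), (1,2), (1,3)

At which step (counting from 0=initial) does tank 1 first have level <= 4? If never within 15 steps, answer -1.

Answer: -1

Derivation:
Step 1: flows [0=1,1->2,1->3] -> levels [10 8 7 1]
Step 2: flows [0->1,1->2,1->3] -> levels [9 7 8 2]
Step 3: flows [0->1,2->1,1->3] -> levels [8 8 7 3]
Step 4: flows [0=1,1->2,1->3] -> levels [8 6 8 4]
Step 5: flows [0->1,2->1,1->3] -> levels [7 7 7 5]
Step 6: flows [0=1,1=2,1->3] -> levels [7 6 7 6]
Step 7: flows [0->1,2->1,1=3] -> levels [6 8 6 6]
Step 8: flows [1->0,1->2,1->3] -> levels [7 5 7 7]
Step 9: flows [0->1,2->1,3->1] -> levels [6 8 6 6]
  -> period-2 cycle (repeats step 7); tank 1 never drops to <=4
Tank 1 never reaches <=4 within 15 steps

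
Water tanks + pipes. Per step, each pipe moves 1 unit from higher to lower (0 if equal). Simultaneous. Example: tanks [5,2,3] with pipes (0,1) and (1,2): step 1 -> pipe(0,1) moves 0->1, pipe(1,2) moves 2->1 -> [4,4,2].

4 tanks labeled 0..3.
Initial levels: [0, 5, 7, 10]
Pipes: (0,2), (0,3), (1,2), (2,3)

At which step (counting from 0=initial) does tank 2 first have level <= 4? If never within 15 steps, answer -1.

Answer: 5

Derivation:
Step 1: flows [2->0,3->0,2->1,3->2] -> levels [2 6 6 8]
Step 2: flows [2->0,3->0,1=2,3->2] -> levels [4 6 6 6]
Step 3: flows [2->0,3->0,1=2,2=3] -> levels [6 6 5 5]
Step 4: flows [0->2,0->3,1->2,2=3] -> levels [4 5 7 6]
Step 5: flows [2->0,3->0,2->1,2->3] -> levels [6 6 4 6]
Tank 2 first reaches <=4 at step 5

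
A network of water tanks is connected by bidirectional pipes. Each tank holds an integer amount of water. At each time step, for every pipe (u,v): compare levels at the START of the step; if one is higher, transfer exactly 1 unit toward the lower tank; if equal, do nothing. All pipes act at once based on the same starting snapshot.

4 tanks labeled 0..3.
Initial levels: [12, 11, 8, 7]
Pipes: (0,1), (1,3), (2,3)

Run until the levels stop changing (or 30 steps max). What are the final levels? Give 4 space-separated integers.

Answer: 10 9 9 10

Derivation:
Step 1: flows [0->1,1->3,2->3] -> levels [11 11 7 9]
Step 2: flows [0=1,1->3,3->2] -> levels [11 10 8 9]
Step 3: flows [0->1,1->3,3->2] -> levels [10 10 9 9]
Step 4: flows [0=1,1->3,2=3] -> levels [10 9 9 10]
Step 5: flows [0->1,3->1,3->2] -> levels [9 11 10 8]
Step 6: flows [1->0,1->3,2->3] -> levels [10 9 9 10]
  -> period-2 cycle: step 6 state = step 4 state; never stabilizes
  -> state at step 30: (30-4) mod 2 = 0, same as step 4 -> [10 9 9 10]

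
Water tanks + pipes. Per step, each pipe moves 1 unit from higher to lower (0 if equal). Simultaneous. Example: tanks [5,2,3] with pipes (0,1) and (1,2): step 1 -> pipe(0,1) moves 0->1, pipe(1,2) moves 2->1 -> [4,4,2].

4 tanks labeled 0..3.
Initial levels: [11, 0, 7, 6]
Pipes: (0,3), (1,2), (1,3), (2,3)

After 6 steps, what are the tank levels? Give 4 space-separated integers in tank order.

Step 1: flows [0->3,2->1,3->1,2->3] -> levels [10 2 5 7]
Step 2: flows [0->3,2->1,3->1,3->2] -> levels [9 4 5 6]
Step 3: flows [0->3,2->1,3->1,3->2] -> levels [8 6 5 5]
Step 4: flows [0->3,1->2,1->3,2=3] -> levels [7 4 6 7]
Step 5: flows [0=3,2->1,3->1,3->2] -> levels [7 6 6 5]
Step 6: flows [0->3,1=2,1->3,2->3] -> levels [6 5 5 8]

Answer: 6 5 5 8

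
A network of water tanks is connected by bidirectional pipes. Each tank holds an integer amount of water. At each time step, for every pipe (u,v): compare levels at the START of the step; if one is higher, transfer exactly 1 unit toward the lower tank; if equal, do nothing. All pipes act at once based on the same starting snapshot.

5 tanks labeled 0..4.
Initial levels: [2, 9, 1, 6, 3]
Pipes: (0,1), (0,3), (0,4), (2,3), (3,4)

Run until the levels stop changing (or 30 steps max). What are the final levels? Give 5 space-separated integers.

Answer: 6 4 4 3 4

Derivation:
Step 1: flows [1->0,3->0,4->0,3->2,3->4] -> levels [5 8 2 3 3]
Step 2: flows [1->0,0->3,0->4,3->2,3=4] -> levels [4 7 3 3 4]
Step 3: flows [1->0,0->3,0=4,2=3,4->3] -> levels [4 6 3 5 3]
Step 4: flows [1->0,3->0,0->4,3->2,3->4] -> levels [5 5 4 2 5]
Step 5: flows [0=1,0->3,0=4,2->3,4->3] -> levels [4 5 3 5 4]
Step 6: flows [1->0,3->0,0=4,3->2,3->4] -> levels [6 4 4 2 5]
Step 7: flows [0->1,0->3,0->4,2->3,4->3] -> levels [3 5 3 5 5]
Step 8: flows [1->0,3->0,4->0,3->2,3=4] -> levels [6 4 4 3 4]
Step 9: flows [0->1,0->3,0->4,2->3,4->3] -> levels [3 5 3 6 4]
Step 10: flows [1->0,3->0,4->0,3->2,3->4] -> levels [6 4 4 3 4]
  -> period-2 cycle: step 10 state = step 8 state; never stabilizes
  -> state at step 30: (30-8) mod 2 = 0, same as step 8 -> [6 4 4 3 4]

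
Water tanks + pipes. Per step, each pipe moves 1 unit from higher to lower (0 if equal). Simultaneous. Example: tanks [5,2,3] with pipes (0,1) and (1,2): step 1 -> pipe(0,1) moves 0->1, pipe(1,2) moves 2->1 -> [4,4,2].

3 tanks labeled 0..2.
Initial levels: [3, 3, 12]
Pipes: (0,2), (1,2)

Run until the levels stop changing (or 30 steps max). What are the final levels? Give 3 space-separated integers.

Step 1: flows [2->0,2->1] -> levels [4 4 10]
Step 2: flows [2->0,2->1] -> levels [5 5 8]
Step 3: flows [2->0,2->1] -> levels [6 6 6]
Step 4: flows [0=2,1=2] -> levels [6 6 6]
  -> stable (no change)

Answer: 6 6 6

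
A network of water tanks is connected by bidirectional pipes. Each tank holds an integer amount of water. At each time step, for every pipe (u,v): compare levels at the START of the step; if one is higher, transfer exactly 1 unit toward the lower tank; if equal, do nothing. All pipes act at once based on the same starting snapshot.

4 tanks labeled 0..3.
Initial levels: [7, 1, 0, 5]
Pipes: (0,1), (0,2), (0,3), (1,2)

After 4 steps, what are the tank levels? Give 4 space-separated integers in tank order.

Step 1: flows [0->1,0->2,0->3,1->2] -> levels [4 1 2 6]
Step 2: flows [0->1,0->2,3->0,2->1] -> levels [3 3 2 5]
Step 3: flows [0=1,0->2,3->0,1->2] -> levels [3 2 4 4]
Step 4: flows [0->1,2->0,3->0,2->1] -> levels [4 4 2 3]

Answer: 4 4 2 3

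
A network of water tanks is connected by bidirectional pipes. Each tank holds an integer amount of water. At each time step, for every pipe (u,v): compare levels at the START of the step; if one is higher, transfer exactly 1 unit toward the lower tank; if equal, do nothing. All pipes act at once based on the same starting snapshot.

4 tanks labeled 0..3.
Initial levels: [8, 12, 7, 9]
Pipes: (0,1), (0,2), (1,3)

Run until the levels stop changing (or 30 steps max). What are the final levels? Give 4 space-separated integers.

Answer: 10 8 8 10

Derivation:
Step 1: flows [1->0,0->2,1->3] -> levels [8 10 8 10]
Step 2: flows [1->0,0=2,1=3] -> levels [9 9 8 10]
Step 3: flows [0=1,0->2,3->1] -> levels [8 10 9 9]
Step 4: flows [1->0,2->0,1->3] -> levels [10 8 8 10]
Step 5: flows [0->1,0->2,3->1] -> levels [8 10 9 9]
  -> period-2 cycle: step 5 state = step 3 state; never stabilizes
  -> state at step 30: (30-3) mod 2 = 1, same as step 4 -> [10 8 8 10]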